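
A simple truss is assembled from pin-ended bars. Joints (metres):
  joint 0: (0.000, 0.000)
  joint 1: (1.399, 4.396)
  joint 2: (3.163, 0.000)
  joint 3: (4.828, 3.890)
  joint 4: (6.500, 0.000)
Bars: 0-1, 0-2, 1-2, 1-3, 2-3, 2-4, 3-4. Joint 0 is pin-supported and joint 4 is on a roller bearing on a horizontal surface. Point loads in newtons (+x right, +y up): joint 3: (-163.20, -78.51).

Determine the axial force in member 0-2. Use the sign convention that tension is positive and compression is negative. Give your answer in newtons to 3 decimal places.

N=5 nodes, M=7 members, R=3 reactions → 2N=10, M+R=10
member 0 (0-1): L=4.6132, (cx,cy)=(0.3033,0.9529)
member 1 (0-2): L=3.1630, (cx,cy)=(1.0000,0.0000)
member 2 (1-2): L=4.7367, (cx,cy)=(0.3724,-0.9281)
member 3 (1-3): L=3.4661, (cx,cy)=(0.9893,-0.1460)
member 4 (2-3): L=4.2314, (cx,cy)=(0.3935,0.9193)
member 5 (2-4): L=3.3370, (cx,cy)=(1.0000,0.0000)
member 6 (3-4): L=4.2341, (cx,cy)=(0.3949,-0.9187)
solve A·x = −loads:
  F[0-1] = -123.6888 N (compression)
  F[0-2] = -125.6905 N (compression)
  F[1-2] = +141.3323 N (tension)
  F[1-3] = -91.1192 N (compression)
  F[2-3] = -142.6760 N (compression)
  F[2-4] = -16.9152 N (compression)
  F[3-4] = +42.8354 N (tension)
  Rx@0 = +163.2000 N
  Ry@0 = +117.8641 N
  Ry@4 = -39.3541 N

-125.690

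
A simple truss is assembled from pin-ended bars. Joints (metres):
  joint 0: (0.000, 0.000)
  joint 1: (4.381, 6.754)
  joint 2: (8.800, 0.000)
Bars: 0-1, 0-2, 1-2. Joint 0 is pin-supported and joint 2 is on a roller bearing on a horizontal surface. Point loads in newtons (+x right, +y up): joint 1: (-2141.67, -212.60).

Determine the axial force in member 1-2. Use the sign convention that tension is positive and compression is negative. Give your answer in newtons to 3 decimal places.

1837.815

N=3 nodes, M=3 members, R=3 reactions → 2N=6, M+R=6
member 0 (0-1): L=8.0504, (cx,cy)=(0.5442,0.8390)
member 1 (0-2): L=8.8000, (cx,cy)=(1.0000,0.0000)
member 2 (1-2): L=8.0712, (cx,cy)=(0.5475,-0.8368)
solve A·x = −loads:
  F[0-1] = -2086.5015 N (compression)
  F[0-2] = -1006.2095 N (compression)
  F[1-2] = +1837.8154 N (tension)
  Rx@0 = +2141.6700 N
  Ry@0 = +1750.4907 N
  Ry@2 = -1537.8907 N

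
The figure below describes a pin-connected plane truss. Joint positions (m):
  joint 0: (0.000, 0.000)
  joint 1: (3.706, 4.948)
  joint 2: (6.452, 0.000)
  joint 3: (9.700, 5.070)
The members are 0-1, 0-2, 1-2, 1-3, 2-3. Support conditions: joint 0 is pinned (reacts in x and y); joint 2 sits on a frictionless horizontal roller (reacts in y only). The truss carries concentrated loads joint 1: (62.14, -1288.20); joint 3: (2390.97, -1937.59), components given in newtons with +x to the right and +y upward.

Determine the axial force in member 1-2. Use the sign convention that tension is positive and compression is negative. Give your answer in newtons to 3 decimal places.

-4079.396

N=4 nodes, M=5 members, R=3 reactions → 2N=8, M+R=8
member 0 (0-1): L=6.1820, (cx,cy)=(0.5995,0.8004)
member 1 (0-2): L=6.4520, (cx,cy)=(1.0000,0.0000)
member 2 (1-2): L=5.6589, (cx,cy)=(0.4853,-0.8744)
member 3 (1-3): L=5.9952, (cx,cy)=(0.9998,0.0203)
member 4 (2-3): L=6.0212, (cx,cy)=(0.5394,0.8420)
solve A·x = −loads:
  F[0-1] = +2940.6035 N (tension)
  F[0-2] = +690.2704 N (tension)
  F[1-2] = -4079.3961 N (compression)
  F[1-3] = +3681.0001 N (tension)
  F[2-3] = -2390.0530 N (compression)
  Rx@0 = -2453.1100 N
  Ry@0 = -2353.6240 N
  Ry@2 = +5579.4140 N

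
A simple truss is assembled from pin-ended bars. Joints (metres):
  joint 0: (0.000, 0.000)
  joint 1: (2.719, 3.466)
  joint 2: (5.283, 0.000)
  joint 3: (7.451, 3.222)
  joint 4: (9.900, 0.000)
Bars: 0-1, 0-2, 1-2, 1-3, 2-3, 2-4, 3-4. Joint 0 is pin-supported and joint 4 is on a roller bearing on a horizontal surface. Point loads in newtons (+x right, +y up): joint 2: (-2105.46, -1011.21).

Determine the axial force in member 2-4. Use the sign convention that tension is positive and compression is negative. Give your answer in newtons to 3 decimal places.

410.157

N=5 nodes, M=7 members, R=3 reactions → 2N=10, M+R=10
member 0 (0-1): L=4.4052, (cx,cy)=(0.6172,0.7868)
member 1 (0-2): L=5.2830, (cx,cy)=(1.0000,0.0000)
member 2 (1-2): L=4.3113, (cx,cy)=(0.5947,-0.8039)
member 3 (1-3): L=4.7383, (cx,cy)=(0.9987,-0.0515)
member 4 (2-3): L=3.8835, (cx,cy)=(0.5583,0.8297)
member 5 (2-4): L=4.6170, (cx,cy)=(1.0000,0.0000)
member 6 (3-4): L=4.0471, (cx,cy)=(0.6051,-0.7961)
solve A·x = −loads:
  F[0-1] = -599.3863 N (compression)
  F[0-2] = -1735.5069 N (compression)
  F[1-2] = +634.5368 N (tension)
  F[1-3] = -748.3159 N (compression)
  F[2-3] = +603.9584 N (tension)
  F[2-4] = +410.1569 N (tension)
  F[3-4] = -677.8029 N (compression)
  Rx@0 = +2105.4600 N
  Ry@0 = +471.5916 N
  Ry@4 = +539.6184 N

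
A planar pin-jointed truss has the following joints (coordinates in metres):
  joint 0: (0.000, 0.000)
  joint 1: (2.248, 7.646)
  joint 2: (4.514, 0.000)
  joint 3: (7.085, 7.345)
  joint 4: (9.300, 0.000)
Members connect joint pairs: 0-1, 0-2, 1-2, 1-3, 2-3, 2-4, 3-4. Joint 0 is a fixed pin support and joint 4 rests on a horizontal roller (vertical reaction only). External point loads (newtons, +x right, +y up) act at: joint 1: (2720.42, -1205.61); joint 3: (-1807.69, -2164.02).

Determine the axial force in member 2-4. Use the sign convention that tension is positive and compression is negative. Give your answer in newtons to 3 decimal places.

828.986

N=5 nodes, M=7 members, R=3 reactions → 2N=10, M+R=10
member 0 (0-1): L=7.9696, (cx,cy)=(0.2821,0.9594)
member 1 (0-2): L=4.5140, (cx,cy)=(1.0000,0.0000)
member 2 (1-2): L=7.9747, (cx,cy)=(0.2841,-0.9588)
member 3 (1-3): L=4.8464, (cx,cy)=(0.9981,-0.0621)
member 4 (2-3): L=7.7820, (cx,cy)=(0.3304,0.9438)
member 5 (2-4): L=4.7860, (cx,cy)=(1.0000,0.0000)
member 6 (3-4): L=7.6717, (cx,cy)=(0.2887,-0.9574)
solve A·x = −loads:
  F[0-1] = -646.9609 N (compression)
  F[0-2] = +1095.2191 N (tension)
  F[1-2] = -429.5787 N (compression)
  F[1-3] = -2786.2241 N (compression)
  F[2-3] = +436.3748 N (tension)
  F[2-4] = +828.9860 N (tension)
  F[3-4] = -2871.2172 N (compression)
  Rx@0 = -912.7300 N
  Ry@0 = +620.6901 N
  Ry@4 = +2748.9399 N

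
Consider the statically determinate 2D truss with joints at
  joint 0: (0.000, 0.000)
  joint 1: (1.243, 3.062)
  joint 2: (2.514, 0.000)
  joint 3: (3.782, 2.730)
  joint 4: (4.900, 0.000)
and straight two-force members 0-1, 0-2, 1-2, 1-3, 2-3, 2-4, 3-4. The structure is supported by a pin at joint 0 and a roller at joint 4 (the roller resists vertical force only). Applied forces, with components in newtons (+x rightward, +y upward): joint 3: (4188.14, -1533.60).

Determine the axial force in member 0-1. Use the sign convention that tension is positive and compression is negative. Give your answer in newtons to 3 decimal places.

N=5 nodes, M=7 members, R=3 reactions → 2N=10, M+R=10
member 0 (0-1): L=3.3047, (cx,cy)=(0.3761,0.9266)
member 1 (0-2): L=2.5140, (cx,cy)=(1.0000,0.0000)
member 2 (1-2): L=3.3153, (cx,cy)=(0.3834,-0.9236)
member 3 (1-3): L=2.5606, (cx,cy)=(0.9916,-0.1297)
member 4 (2-3): L=3.0101, (cx,cy)=(0.4212,0.9069)
member 5 (2-4): L=2.3860, (cx,cy)=(1.0000,0.0000)
member 6 (3-4): L=2.9501, (cx,cy)=(0.3790,-0.9254)
solve A·x = −loads:
  F[0-1] = +2140.6810 N (tension)
  F[0-2] = +3382.9581 N (tension)
  F[1-2] = -2391.3605 N (compression)
  F[1-3] = +1736.6234 N (tension)
  F[2-3] = +2435.2570 N (tension)
  F[2-4] = +1440.3285 N (tension)
  F[3-4] = -3800.5796 N (compression)
  Rx@0 = -4188.1400 N
  Ry@0 = -1983.4811 N
  Ry@4 = +3517.0811 N

2140.681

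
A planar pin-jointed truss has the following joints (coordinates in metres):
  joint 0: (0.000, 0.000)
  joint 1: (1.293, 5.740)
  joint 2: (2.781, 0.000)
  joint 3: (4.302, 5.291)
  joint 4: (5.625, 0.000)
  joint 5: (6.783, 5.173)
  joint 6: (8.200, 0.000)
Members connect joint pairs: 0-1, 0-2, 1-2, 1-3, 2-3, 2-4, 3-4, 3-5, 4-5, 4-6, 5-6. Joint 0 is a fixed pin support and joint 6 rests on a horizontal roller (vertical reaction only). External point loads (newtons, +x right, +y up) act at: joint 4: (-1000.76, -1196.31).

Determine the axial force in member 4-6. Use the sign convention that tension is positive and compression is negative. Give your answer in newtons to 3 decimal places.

224.791

N=7 nodes, M=11 members, R=3 reactions → 2N=14, M+R=14
member 0 (0-1): L=5.8838, (cx,cy)=(0.2198,0.9756)
member 1 (0-2): L=2.7810, (cx,cy)=(1.0000,0.0000)
member 2 (1-2): L=5.9297, (cx,cy)=(0.2509,-0.9680)
member 3 (1-3): L=3.0423, (cx,cy)=(0.9890,-0.1476)
member 4 (2-3): L=5.5053, (cx,cy)=(0.2763,0.9611)
member 5 (2-4): L=2.8440, (cx,cy)=(1.0000,0.0000)
member 6 (3-4): L=5.4539, (cx,cy)=(0.2426,-0.9701)
member 7 (3-5): L=2.4838, (cx,cy)=(0.9989,-0.0475)
member 8 (4-5): L=5.3010, (cx,cy)=(0.2184,0.9758)
member 9 (4-6): L=2.5750, (cx,cy)=(1.0000,0.0000)
member 10 (5-6): L=5.3636, (cx,cy)=(0.2642,-0.9645)
solve A·x = −loads:
  F[0-1] = -385.0838 N (compression)
  F[0-2] = -916.1360 N (compression)
  F[1-2] = +417.2743 N (tension)
  F[1-3] = -191.4306 N (compression)
  F[2-3] = -420.2814 N (compression)
  F[2-4] = -695.3103 N (compression)
  F[3-4] = +407.0524 N (tension)
  F[3-5] = -404.6489 N (compression)
  F[4-5] = +821.2499 N (tension)
  F[4-6] = +224.7914 N (tension)
  F[5-6] = -850.8704 N (compression)
  Rx@0 = +1000.7600 N
  Ry@0 = +375.6705 N
  Ry@6 = +820.6395 N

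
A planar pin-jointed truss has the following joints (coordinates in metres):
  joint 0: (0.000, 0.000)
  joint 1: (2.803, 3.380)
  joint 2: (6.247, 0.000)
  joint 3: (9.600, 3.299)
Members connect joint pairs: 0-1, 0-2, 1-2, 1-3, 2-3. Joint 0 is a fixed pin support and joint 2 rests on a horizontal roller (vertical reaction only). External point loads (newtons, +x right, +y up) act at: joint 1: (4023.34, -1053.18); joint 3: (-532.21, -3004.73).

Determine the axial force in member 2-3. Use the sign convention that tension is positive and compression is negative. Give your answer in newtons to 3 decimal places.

-4241.914

N=4 nodes, M=5 members, R=3 reactions → 2N=8, M+R=8
member 0 (0-1): L=4.3910, (cx,cy)=(0.6383,0.7697)
member 1 (0-2): L=6.2470, (cx,cy)=(1.0000,0.0000)
member 2 (1-2): L=4.8255, (cx,cy)=(0.7137,-0.7004)
member 3 (1-3): L=6.7975, (cx,cy)=(0.9999,-0.0119)
member 4 (2-3): L=4.7038, (cx,cy)=(0.7128,0.7013)
solve A·x = −loads:
  F[0-1] = +3803.7546 N (tension)
  F[0-2] = +1063.0195 N (tension)
  F[1-2] = -5726.0956 N (compression)
  F[1-3] = +2491.7025 N (tension)
  F[2-3] = -4241.9136 N (compression)
  Rx@0 = -3491.1300 N
  Ry@0 = -2927.9392 N
  Ry@2 = +6985.8492 N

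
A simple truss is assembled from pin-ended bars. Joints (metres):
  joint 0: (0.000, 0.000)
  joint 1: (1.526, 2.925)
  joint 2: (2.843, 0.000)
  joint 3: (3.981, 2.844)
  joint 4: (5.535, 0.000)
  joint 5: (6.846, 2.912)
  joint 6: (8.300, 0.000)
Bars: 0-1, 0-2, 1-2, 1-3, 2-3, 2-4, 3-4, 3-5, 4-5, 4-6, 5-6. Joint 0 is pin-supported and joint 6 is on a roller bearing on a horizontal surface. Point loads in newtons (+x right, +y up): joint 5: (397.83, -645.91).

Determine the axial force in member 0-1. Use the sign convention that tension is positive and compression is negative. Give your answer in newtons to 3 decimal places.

N=7 nodes, M=11 members, R=3 reactions → 2N=14, M+R=14
member 0 (0-1): L=3.2991, (cx,cy)=(0.4625,0.8866)
member 1 (0-2): L=2.8430, (cx,cy)=(1.0000,0.0000)
member 2 (1-2): L=3.2078, (cx,cy)=(0.4106,-0.9118)
member 3 (1-3): L=2.4563, (cx,cy)=(0.9995,-0.0330)
member 4 (2-3): L=3.0632, (cx,cy)=(0.3715,0.9284)
member 5 (2-4): L=2.6920, (cx,cy)=(1.0000,0.0000)
member 6 (3-4): L=3.2409, (cx,cy)=(0.4795,-0.8775)
member 7 (3-5): L=2.8658, (cx,cy)=(0.9997,0.0237)
member 8 (4-5): L=3.1935, (cx,cy)=(0.4105,0.9119)
member 9 (4-6): L=2.7650, (cx,cy)=(1.0000,0.0000)
member 10 (5-6): L=3.2548, (cx,cy)=(0.4467,-0.8947)
solve A·x = −loads:
  F[0-1] = +29.8051 N (tension)
  F[0-2] = +384.0438 N (tension)
  F[1-2] = -29.9235 N (compression)
  F[1-3] = +26.0857 N (tension)
  F[2-3] = +29.3885 N (tension)
  F[2-4] = +360.8405 N (tension)
  F[3-4] = -28.7394 N (compression)
  F[3-5] = +50.7843 N (tension)
  F[4-5] = +27.6580 N (tension)
  F[4-6] = +335.7058 N (tension)
  F[5-6] = -751.4870 N (compression)
  Rx@0 = -397.8300 N
  Ry@0 = -26.4250 N
  Ry@6 = +672.3350 N

29.805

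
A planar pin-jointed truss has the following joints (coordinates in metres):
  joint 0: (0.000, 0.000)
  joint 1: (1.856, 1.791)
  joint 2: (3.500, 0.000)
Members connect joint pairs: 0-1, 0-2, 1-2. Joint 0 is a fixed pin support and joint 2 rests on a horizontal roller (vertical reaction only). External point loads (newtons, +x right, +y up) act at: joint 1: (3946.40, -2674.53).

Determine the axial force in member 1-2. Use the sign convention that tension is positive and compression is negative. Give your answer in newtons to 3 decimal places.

-4666.387

N=3 nodes, M=3 members, R=3 reactions → 2N=6, M+R=6
member 0 (0-1): L=2.5792, (cx,cy)=(0.7196,0.6944)
member 1 (0-2): L=3.5000, (cx,cy)=(1.0000,0.0000)
member 2 (1-2): L=2.4311, (cx,cy)=(0.6762,-0.7367)
solve A·x = −loads:
  F[0-1] = +1099.0367 N (tension)
  F[0-2] = +3155.5385 N (tension)
  F[1-2] = -4666.3868 N (compression)
  Rx@0 = -3946.4000 N
  Ry@0 = -763.1643 N
  Ry@2 = +3437.6943 N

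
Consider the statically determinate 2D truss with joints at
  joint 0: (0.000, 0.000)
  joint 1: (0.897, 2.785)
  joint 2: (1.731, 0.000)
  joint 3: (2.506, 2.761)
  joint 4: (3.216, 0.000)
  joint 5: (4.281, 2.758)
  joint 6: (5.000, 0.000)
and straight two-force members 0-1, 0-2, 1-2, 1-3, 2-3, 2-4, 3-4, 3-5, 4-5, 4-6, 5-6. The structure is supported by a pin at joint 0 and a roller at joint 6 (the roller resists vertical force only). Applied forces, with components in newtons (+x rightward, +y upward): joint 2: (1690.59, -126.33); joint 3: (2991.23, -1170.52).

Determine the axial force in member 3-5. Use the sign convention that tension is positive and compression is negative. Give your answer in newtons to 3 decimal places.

N=7 nodes, M=11 members, R=3 reactions → 2N=14, M+R=14
member 0 (0-1): L=2.9259, (cx,cy)=(0.3066,0.9518)
member 1 (0-2): L=1.7310, (cx,cy)=(1.0000,0.0000)
member 2 (1-2): L=2.9072, (cx,cy)=(0.2869,-0.9580)
member 3 (1-3): L=1.6092, (cx,cy)=(0.9999,-0.0149)
member 4 (2-3): L=2.8677, (cx,cy)=(0.2703,0.9628)
member 5 (2-4): L=1.4850, (cx,cy)=(1.0000,0.0000)
member 6 (3-4): L=2.8508, (cx,cy)=(0.2491,-0.9685)
member 7 (3-5): L=1.7750, (cx,cy)=(1.0000,-0.0017)
member 8 (4-5): L=2.9565, (cx,cy)=(0.3602,0.9329)
member 9 (4-6): L=1.7840, (cx,cy)=(1.0000,0.0000)
member 10 (5-6): L=2.8502, (cx,cy)=(0.2523,-0.9677)
solve A·x = −loads:
  F[0-1] = +1035.1530 N (tension)
  F[0-2] = +4364.4697 N (tension)
  F[1-2] = -1038.1170 N (compression)
  F[1-3] = +615.2280 N (tension)
  F[2-3] = +1164.1304 N (tension)
  F[2-4] = +2061.4633 N (tension)
  F[3-4] = -2353.8319 N (compression)
  F[3-5] = -1475.2426 N (compression)
  F[4-5] = +2443.7225 N (tension)
  F[4-6] = +594.9496 N (tension)
  F[5-6] = -2358.4331 N (compression)
  Rx@0 = -4681.8200 N
  Ry@0 = -985.3073 N
  Ry@6 = +2282.1573 N

-1475.243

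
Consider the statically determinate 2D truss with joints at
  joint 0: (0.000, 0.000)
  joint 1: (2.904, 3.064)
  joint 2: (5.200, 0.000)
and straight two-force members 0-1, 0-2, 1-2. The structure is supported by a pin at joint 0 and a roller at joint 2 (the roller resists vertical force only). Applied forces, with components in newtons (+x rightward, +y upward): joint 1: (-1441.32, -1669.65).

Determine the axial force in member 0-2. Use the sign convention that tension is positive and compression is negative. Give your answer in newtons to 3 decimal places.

62.320

N=3 nodes, M=3 members, R=3 reactions → 2N=6, M+R=6
member 0 (0-1): L=4.2215, (cx,cy)=(0.6879,0.7258)
member 1 (0-2): L=5.2000, (cx,cy)=(1.0000,0.0000)
member 2 (1-2): L=3.8288, (cx,cy)=(0.5997,-0.8003)
solve A·x = −loads:
  F[0-1] = -2185.8330 N (compression)
  F[0-2] = +62.3196 N (tension)
  F[1-2] = -103.9240 N (compression)
  Rx@0 = +1441.3200 N
  Ry@0 = +1586.4848 N
  Ry@2 = +83.1652 N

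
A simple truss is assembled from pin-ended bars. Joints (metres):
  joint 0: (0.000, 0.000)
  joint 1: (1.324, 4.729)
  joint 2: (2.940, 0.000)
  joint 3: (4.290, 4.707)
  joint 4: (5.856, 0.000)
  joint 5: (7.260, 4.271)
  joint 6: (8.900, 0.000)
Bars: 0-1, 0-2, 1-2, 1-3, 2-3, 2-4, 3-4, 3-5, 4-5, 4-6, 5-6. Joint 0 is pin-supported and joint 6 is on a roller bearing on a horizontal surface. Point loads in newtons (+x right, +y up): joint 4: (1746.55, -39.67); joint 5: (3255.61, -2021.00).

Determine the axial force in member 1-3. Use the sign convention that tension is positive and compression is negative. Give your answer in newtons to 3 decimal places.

733.211

N=7 nodes, M=11 members, R=3 reactions → 2N=14, M+R=14
member 0 (0-1): L=4.9108, (cx,cy)=(0.2696,0.9630)
member 1 (0-2): L=2.9400, (cx,cy)=(1.0000,0.0000)
member 2 (1-2): L=4.9975, (cx,cy)=(0.3234,-0.9463)
member 3 (1-3): L=2.9661, (cx,cy)=(1.0000,-0.0074)
member 4 (2-3): L=4.8968, (cx,cy)=(0.2757,0.9612)
member 5 (2-4): L=2.9160, (cx,cy)=(1.0000,0.0000)
member 6 (3-4): L=4.9607, (cx,cy)=(0.3157,-0.9489)
member 7 (3-5): L=3.0018, (cx,cy)=(0.9894,-0.1452)
member 8 (4-5): L=4.4958, (cx,cy)=(0.3123,0.9500)
member 9 (4-6): L=3.0440, (cx,cy)=(1.0000,0.0000)
member 10 (5-6): L=4.5750, (cx,cy)=(0.3585,-0.9335)
solve A·x = −loads:
  F[0-1] = +1221.5848 N (tension)
  F[0-2] = +4672.8119 N (tension)
  F[1-2] = -1248.8844 N (compression)
  F[1-3] = +733.2106 N (tension)
  F[2-3] = +1229.4338 N (tension)
  F[2-4] = +3930.0246 N (tension)
  F[3-4] = -1477.7935 N (compression)
  F[3-5] = +1555.1414 N (tension)
  F[4-5] = +1517.8052 N (tension)
  F[4-6] = +1242.9672 N (tension)
  F[5-6] = -3467.4581 N (compression)
  Rx@0 = -5002.1600 N
  Ry@0 = -1176.3500 N
  Ry@6 = +3237.0200 N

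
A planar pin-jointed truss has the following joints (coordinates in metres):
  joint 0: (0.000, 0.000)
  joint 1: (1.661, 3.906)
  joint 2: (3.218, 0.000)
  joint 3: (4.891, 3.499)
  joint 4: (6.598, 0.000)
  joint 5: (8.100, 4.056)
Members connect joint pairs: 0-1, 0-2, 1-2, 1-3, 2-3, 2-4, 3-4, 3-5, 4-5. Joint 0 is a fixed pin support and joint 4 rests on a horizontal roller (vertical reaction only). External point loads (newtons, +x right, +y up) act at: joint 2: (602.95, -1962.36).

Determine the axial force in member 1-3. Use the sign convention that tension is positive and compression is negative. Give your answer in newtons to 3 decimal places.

N=6 nodes, M=9 members, R=3 reactions → 2N=12, M+R=12
member 0 (0-1): L=4.2445, (cx,cy)=(0.3913,0.9203)
member 1 (0-2): L=3.2180, (cx,cy)=(1.0000,0.0000)
member 2 (1-2): L=4.2049, (cx,cy)=(0.3703,-0.9289)
member 3 (1-3): L=3.2555, (cx,cy)=(0.9922,-0.1250)
member 4 (2-3): L=3.8784, (cx,cy)=(0.4314,0.9022)
member 5 (2-4): L=3.3800, (cx,cy)=(1.0000,0.0000)
member 6 (3-4): L=3.8932, (cx,cy)=(0.4385,-0.8988)
member 7 (3-5): L=3.2570, (cx,cy)=(0.9853,0.1710)
member 8 (4-5): L=4.3252, (cx,cy)=(0.3473,0.9378)
solve A·x = −loads:
  F[0-1] = -1092.3884 N (compression)
  F[0-2] = +1030.4346 N (tension)
  F[1-2] = +1200.4800 N (tension)
  F[1-3] = -878.8977 N (compression)
  F[2-3] = +939.0737 N (tension)
  F[2-4] = +466.9195 N (tension)
  F[3-4] = -1064.9101 N (compression)
  F[3-5] = -0.0000 N (tension)
  F[4-5] = -0.0000 N (tension)
  Rx@0 = -602.9500 N
  Ry@0 = +1005.2708 N
  Ry@4 = +957.0892 N

-878.898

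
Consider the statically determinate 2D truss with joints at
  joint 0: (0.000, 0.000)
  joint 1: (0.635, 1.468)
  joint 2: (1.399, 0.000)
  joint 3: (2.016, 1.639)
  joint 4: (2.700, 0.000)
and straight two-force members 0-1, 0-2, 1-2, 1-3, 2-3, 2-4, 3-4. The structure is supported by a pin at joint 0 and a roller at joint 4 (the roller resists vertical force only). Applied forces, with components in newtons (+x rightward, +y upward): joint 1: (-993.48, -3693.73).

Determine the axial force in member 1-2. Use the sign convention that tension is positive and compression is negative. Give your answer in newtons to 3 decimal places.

N=5 nodes, M=7 members, R=3 reactions → 2N=10, M+R=10
member 0 (0-1): L=1.5995, (cx,cy)=(0.3970,0.9178)
member 1 (0-2): L=1.3990, (cx,cy)=(1.0000,0.0000)
member 2 (1-2): L=1.6549, (cx,cy)=(0.4617,-0.8871)
member 3 (1-3): L=1.3915, (cx,cy)=(0.9924,0.1229)
member 4 (2-3): L=1.7513, (cx,cy)=(0.3523,0.9359)
member 5 (2-4): L=1.3010, (cx,cy)=(1.0000,0.0000)
member 6 (3-4): L=1.7760, (cx,cy)=(0.3851,-0.9229)
solve A·x = −loads:
  F[0-1] = -3666.5146 N (compression)
  F[0-2] = +462.1659 N (tension)
  F[1-2] = -408.5677 N (compression)
  F[1-3] = -275.6368 N (compression)
  F[2-3] = +387.2531 N (tension)
  F[2-4] = +137.1138 N (tension)
  F[3-4] = -356.0147 N (compression)
  Rx@0 = +993.4800 N
  Ry@0 = +3365.1782 N
  Ry@4 = +328.5518 N

-408.568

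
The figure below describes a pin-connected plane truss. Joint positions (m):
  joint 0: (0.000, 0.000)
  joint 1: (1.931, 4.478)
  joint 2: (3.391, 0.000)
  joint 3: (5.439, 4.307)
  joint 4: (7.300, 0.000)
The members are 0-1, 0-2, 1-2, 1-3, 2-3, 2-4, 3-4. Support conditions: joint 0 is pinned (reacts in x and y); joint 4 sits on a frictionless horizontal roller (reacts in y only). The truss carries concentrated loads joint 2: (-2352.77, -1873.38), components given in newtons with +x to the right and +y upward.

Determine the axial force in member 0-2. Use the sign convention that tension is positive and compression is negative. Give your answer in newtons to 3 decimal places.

-1920.190

N=5 nodes, M=7 members, R=3 reactions → 2N=10, M+R=10
member 0 (0-1): L=4.8766, (cx,cy)=(0.3960,0.9183)
member 1 (0-2): L=3.3910, (cx,cy)=(1.0000,0.0000)
member 2 (1-2): L=4.7100, (cx,cy)=(0.3100,-0.9507)
member 3 (1-3): L=3.5122, (cx,cy)=(0.9988,-0.0487)
member 4 (2-3): L=4.7691, (cx,cy)=(0.4294,0.9031)
member 5 (2-4): L=3.9090, (cx,cy)=(1.0000,0.0000)
member 6 (3-4): L=4.6919, (cx,cy)=(0.3966,-0.9180)
solve A·x = −loads:
  F[0-1] = -1092.4508 N (compression)
  F[0-2] = -1920.1896 N (compression)
  F[1-2] = +1094.7055 N (tension)
  F[1-3] = -772.8326 N (compression)
  F[2-3] = +921.9303 N (tension)
  F[2-4] = +376.0125 N (tension)
  F[3-4] = -947.9844 N (compression)
  Rx@0 = +2352.7700 N
  Ry@0 = +1003.1565 N
  Ry@4 = +870.2235 N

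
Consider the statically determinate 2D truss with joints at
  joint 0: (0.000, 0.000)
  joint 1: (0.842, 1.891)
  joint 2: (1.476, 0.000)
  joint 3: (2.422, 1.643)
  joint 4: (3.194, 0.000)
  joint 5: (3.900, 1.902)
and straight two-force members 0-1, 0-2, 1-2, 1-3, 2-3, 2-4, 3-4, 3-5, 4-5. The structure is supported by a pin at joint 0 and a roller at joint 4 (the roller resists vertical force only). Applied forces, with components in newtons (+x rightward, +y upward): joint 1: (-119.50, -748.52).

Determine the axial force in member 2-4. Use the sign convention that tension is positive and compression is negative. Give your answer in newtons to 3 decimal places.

N=6 nodes, M=9 members, R=3 reactions → 2N=12, M+R=12
member 0 (0-1): L=2.0700, (cx,cy)=(0.4068,0.9135)
member 1 (0-2): L=1.4760, (cx,cy)=(1.0000,0.0000)
member 2 (1-2): L=1.9945, (cx,cy)=(0.3179,-0.9481)
member 3 (1-3): L=1.5993, (cx,cy)=(0.9879,-0.1551)
member 4 (2-3): L=1.8959, (cx,cy)=(0.4990,0.8666)
member 5 (2-4): L=1.7180, (cx,cy)=(1.0000,0.0000)
member 6 (3-4): L=1.8153, (cx,cy)=(0.4253,-0.9051)
member 7 (3-5): L=1.5005, (cx,cy)=(0.9850,0.1726)
member 8 (4-5): L=2.0288, (cx,cy)=(0.3480,0.9375)
solve A·x = −loads:
  F[0-1] = -680.8137 N (compression)
  F[0-2] = +157.4318 N (tension)
  F[1-2] = -113.4044 N (compression)
  F[1-3] = -122.8687 N (compression)
  F[2-3] = +124.0714 N (tension)
  F[2-4] = +59.4739 N (tension)
  F[3-4] = -139.8509 N (compression)
  F[3-5] = -0.0000 N (tension)
  F[4-5] = +0.0000 N (tension)
  Rx@0 = +119.5000 N
  Ry@0 = +621.9454 N
  Ry@4 = +126.5746 N

59.474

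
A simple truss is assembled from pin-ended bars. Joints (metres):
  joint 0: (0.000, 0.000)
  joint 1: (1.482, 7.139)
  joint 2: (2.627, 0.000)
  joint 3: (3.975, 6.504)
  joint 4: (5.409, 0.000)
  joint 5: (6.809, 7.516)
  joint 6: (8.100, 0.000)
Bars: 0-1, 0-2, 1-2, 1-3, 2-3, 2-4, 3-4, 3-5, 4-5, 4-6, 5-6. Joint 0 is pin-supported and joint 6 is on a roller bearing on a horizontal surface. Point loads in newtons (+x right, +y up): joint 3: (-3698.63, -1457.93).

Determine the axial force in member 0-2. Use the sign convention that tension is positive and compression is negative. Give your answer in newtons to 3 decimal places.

-2927.980

N=7 nodes, M=11 members, R=3 reactions → 2N=14, M+R=14
member 0 (0-1): L=7.2912, (cx,cy)=(0.2033,0.9791)
member 1 (0-2): L=2.6270, (cx,cy)=(1.0000,0.0000)
member 2 (1-2): L=7.2302, (cx,cy)=(0.1584,-0.9874)
member 3 (1-3): L=2.5726, (cx,cy)=(0.9691,-0.2468)
member 4 (2-3): L=6.6422, (cx,cy)=(0.2029,0.9792)
member 5 (2-4): L=2.7820, (cx,cy)=(1.0000,0.0000)
member 6 (3-4): L=6.6602, (cx,cy)=(0.2153,-0.9765)
member 7 (3-5): L=3.0093, (cx,cy)=(0.9418,0.3363)
member 8 (4-5): L=7.6453, (cx,cy)=(0.1831,0.9831)
member 9 (4-6): L=2.6910, (cx,cy)=(1.0000,0.0000)
member 10 (5-6): L=7.6261, (cx,cy)=(0.1693,-0.9856)
solve A·x = −loads:
  F[0-1] = -3791.4740 N (compression)
  F[0-2] = -2927.9802 N (compression)
  F[1-2] = +4127.1812 N (tension)
  F[1-3] = -1469.7169 N (compression)
  F[2-3] = -4161.7040 N (compression)
  F[2-4] = -1429.7953 N (compression)
  F[3-4] = +2624.7244 N (tension)
  F[3-5] = +918.1452 N (tension)
  F[4-5] = -2607.2512 N (compression)
  F[4-6] = -387.2308 N (compression)
  F[5-6] = +2287.4122 N (tension)
  Rx@0 = +3698.6300 N
  Ry@0 = +3712.3273 N
  Ry@6 = -2254.3973 N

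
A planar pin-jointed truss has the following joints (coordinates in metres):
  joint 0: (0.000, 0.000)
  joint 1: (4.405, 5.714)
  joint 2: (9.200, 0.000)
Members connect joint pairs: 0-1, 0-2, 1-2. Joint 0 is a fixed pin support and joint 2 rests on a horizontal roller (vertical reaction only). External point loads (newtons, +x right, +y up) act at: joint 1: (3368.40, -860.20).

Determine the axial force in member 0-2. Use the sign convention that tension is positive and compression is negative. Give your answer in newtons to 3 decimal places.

N=3 nodes, M=3 members, R=3 reactions → 2N=6, M+R=6
member 0 (0-1): L=7.2148, (cx,cy)=(0.6105,0.7920)
member 1 (0-2): L=9.2000, (cx,cy)=(1.0000,0.0000)
member 2 (1-2): L=7.4593, (cx,cy)=(0.6428,-0.7660)
solve A·x = −loads:
  F[0-1] = +2075.4790 N (tension)
  F[0-2] = +2101.2210 N (tension)
  F[1-2] = -3268.7657 N (compression)
  Rx@0 = -3368.4000 N
  Ry@0 = -1643.7368 N
  Ry@2 = +2503.9368 N

2101.221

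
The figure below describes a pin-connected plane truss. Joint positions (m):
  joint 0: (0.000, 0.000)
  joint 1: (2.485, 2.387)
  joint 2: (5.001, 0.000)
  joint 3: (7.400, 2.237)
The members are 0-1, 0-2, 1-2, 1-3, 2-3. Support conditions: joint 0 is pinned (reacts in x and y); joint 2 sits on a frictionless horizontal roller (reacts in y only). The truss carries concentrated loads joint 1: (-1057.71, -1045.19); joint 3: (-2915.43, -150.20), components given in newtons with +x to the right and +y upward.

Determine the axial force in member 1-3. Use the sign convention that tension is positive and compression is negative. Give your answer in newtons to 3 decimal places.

N=4 nodes, M=5 members, R=3 reactions → 2N=8, M+R=8
member 0 (0-1): L=3.4457, (cx,cy)=(0.7212,0.6927)
member 1 (0-2): L=5.0010, (cx,cy)=(1.0000,0.0000)
member 2 (1-2): L=3.4681, (cx,cy)=(0.7255,-0.6883)
member 3 (1-3): L=4.9173, (cx,cy)=(0.9995,-0.0305)
member 4 (2-3): L=3.2801, (cx,cy)=(0.7314,0.6820)
solve A·x = −loads:
  F[0-1] = -3266.3404 N (compression)
  F[0-2] = -1617.5065 N (compression)
  F[1-2] = +1887.2703 N (tension)
  F[1-3] = -2668.3044 N (compression)
  F[2-3] = -339.5922 N (compression)
  Rx@0 = +3973.1400 N
  Ry@0 = +2262.7352 N
  Ry@2 = -1067.3452 N

-2668.304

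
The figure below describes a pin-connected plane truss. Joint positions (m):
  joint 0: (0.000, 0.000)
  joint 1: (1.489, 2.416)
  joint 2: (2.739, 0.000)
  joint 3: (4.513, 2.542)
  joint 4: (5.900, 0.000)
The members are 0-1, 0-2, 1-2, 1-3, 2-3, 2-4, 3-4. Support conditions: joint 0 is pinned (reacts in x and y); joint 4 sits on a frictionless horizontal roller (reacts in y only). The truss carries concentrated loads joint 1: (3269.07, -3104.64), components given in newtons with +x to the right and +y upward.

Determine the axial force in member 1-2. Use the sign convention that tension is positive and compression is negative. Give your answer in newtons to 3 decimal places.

-2516.909

N=5 nodes, M=7 members, R=3 reactions → 2N=10, M+R=10
member 0 (0-1): L=2.8380, (cx,cy)=(0.5247,0.8513)
member 1 (0-2): L=2.7390, (cx,cy)=(1.0000,0.0000)
member 2 (1-2): L=2.7202, (cx,cy)=(0.4595,-0.8882)
member 3 (1-3): L=3.0266, (cx,cy)=(0.9991,0.0416)
member 4 (2-3): L=3.0998, (cx,cy)=(0.5723,0.8200)
member 5 (2-4): L=3.1610, (cx,cy)=(1.0000,0.0000)
member 6 (3-4): L=2.8958, (cx,cy)=(0.4790,-0.8778)
solve A·x = −loads:
  F[0-1] = -1154.0564 N (compression)
  F[0-2] = +3874.5658 N (tension)
  F[1-2] = -2516.9092 N (compression)
  F[1-3] = -2720.3467 N (compression)
  F[2-3] = +2725.9732 N (tension)
  F[2-4] = +1157.9341 N (tension)
  F[3-4] = -2417.5346 N (compression)
  Rx@0 = -3269.0700 N
  Ry@0 = +982.4566 N
  Ry@4 = +2122.1834 N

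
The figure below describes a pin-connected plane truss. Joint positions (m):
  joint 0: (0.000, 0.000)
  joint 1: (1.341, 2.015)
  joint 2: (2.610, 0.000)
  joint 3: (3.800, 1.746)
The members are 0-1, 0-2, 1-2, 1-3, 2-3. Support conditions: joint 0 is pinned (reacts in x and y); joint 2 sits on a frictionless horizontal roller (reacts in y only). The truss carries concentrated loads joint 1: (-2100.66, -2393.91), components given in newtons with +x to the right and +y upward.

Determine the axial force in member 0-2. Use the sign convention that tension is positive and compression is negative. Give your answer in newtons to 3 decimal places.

N=4 nodes, M=5 members, R=3 reactions → 2N=8, M+R=8
member 0 (0-1): L=2.4204, (cx,cy)=(0.5540,0.8325)
member 1 (0-2): L=2.6100, (cx,cy)=(1.0000,0.0000)
member 2 (1-2): L=2.3813, (cx,cy)=(0.5329,-0.8462)
member 3 (1-3): L=2.4737, (cx,cy)=(0.9941,-0.1087)
member 4 (2-3): L=2.1130, (cx,cy)=(0.5632,0.8263)
solve A·x = −loads:
  F[0-1] = -3346.2178 N (compression)
  F[0-2] = -246.7462 N (compression)
  F[1-2] = +463.0232 N (tension)
  F[1-3] = -0.0000 N (compression)
  F[2-3] = +0.0000 N (tension)
  Rx@0 = +2100.6600 N
  Ry@0 = +2785.7095 N
  Ry@2 = -391.7995 N

-246.746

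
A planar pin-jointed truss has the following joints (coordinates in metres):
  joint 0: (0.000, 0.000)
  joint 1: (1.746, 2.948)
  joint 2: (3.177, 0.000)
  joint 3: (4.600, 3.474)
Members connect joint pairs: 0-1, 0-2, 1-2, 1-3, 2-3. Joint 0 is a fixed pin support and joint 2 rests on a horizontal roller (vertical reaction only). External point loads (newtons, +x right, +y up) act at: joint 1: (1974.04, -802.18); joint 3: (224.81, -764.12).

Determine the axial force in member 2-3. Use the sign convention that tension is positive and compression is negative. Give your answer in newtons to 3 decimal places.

N=4 nodes, M=5 members, R=3 reactions → 2N=8, M+R=8
member 0 (0-1): L=3.4263, (cx,cy)=(0.5096,0.8604)
member 1 (0-2): L=3.1770, (cx,cy)=(1.0000,0.0000)
member 2 (1-2): L=3.2770, (cx,cy)=(0.4367,-0.8996)
member 3 (1-3): L=2.9021, (cx,cy)=(0.9834,0.1813)
member 4 (2-3): L=3.7541, (cx,cy)=(0.3790,0.9254)
solve A·x = −loads:
  F[0-1] = +2392.4612 N (tension)
  F[0-2] = +979.6652 N (tension)
  F[1-2] = -3060.7297 N (compression)
  F[1-3] = +591.5176 N (tension)
  F[2-3] = -941.5973 N (compression)
  Rx@0 = -2198.8500 N
  Ry@0 = -2058.5090 N
  Ry@2 = +3624.8090 N

-941.597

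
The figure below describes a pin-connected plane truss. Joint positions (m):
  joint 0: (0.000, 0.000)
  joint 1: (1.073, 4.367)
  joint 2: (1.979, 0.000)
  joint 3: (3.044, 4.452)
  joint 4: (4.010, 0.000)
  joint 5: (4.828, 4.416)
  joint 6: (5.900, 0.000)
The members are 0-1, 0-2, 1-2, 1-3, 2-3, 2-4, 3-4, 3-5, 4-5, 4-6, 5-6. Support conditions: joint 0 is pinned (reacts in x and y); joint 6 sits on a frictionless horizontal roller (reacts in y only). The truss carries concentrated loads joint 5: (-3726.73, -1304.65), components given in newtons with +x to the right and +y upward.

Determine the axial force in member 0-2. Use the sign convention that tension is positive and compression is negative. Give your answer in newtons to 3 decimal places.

-2983.121

N=7 nodes, M=11 members, R=3 reactions → 2N=14, M+R=14
member 0 (0-1): L=4.4969, (cx,cy)=(0.2386,0.9711)
member 1 (0-2): L=1.9790, (cx,cy)=(1.0000,0.0000)
member 2 (1-2): L=4.4600, (cx,cy)=(0.2031,-0.9791)
member 3 (1-3): L=1.9728, (cx,cy)=(0.9991,0.0431)
member 4 (2-3): L=4.5776, (cx,cy)=(0.2327,0.9726)
member 5 (2-4): L=2.0310, (cx,cy)=(1.0000,0.0000)
member 6 (3-4): L=4.5556, (cx,cy)=(0.2120,-0.9773)
member 7 (3-5): L=1.7844, (cx,cy)=(0.9998,-0.0202)
member 8 (4-5): L=4.4911, (cx,cy)=(0.1821,0.9833)
member 9 (4-6): L=1.8900, (cx,cy)=(1.0000,0.0000)
member 10 (5-6): L=4.5443, (cx,cy)=(0.2359,-0.9718)
solve A·x = −loads:
  F[0-1] = -3116.4269 N (compression)
  F[0-2] = -2983.1214 N (compression)
  F[1-2] = +3030.9864 N (tension)
  F[1-3] = -1360.5848 N (compression)
  F[2-3] = -3051.5250 N (compression)
  F[2-4] = -1657.4589 N (compression)
  F[3-4] = +3153.3699 N (tension)
  F[3-5] = -2738.4907 N (compression)
  F[4-5] = -3134.0841 N (compression)
  F[4-6] = -417.9637 N (compression)
  F[5-6] = +1771.7659 N (tension)
  Rx@0 = +3726.7300 N
  Ry@0 = +3026.4109 N
  Ry@6 = -1721.7609 N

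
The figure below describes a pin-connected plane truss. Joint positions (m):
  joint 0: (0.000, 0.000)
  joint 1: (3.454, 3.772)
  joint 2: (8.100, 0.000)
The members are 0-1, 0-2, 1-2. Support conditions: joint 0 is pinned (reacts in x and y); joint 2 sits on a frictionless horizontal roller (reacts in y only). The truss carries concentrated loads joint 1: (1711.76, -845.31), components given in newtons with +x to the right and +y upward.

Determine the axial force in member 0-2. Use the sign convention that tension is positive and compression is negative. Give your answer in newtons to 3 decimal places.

1425.809

N=3 nodes, M=3 members, R=3 reactions → 2N=6, M+R=6
member 0 (0-1): L=5.1145, (cx,cy)=(0.6753,0.7375)
member 1 (0-2): L=8.1000, (cx,cy)=(1.0000,0.0000)
member 2 (1-2): L=5.9844, (cx,cy)=(0.7763,-0.6303)
solve A·x = −loads:
  F[0-1] = +423.4208 N (tension)
  F[0-2] = +1425.8091 N (tension)
  F[1-2] = -1836.5567 N (compression)
  Rx@0 = -1711.7600 N
  Ry@0 = -312.2776 N
  Ry@2 = +1157.5876 N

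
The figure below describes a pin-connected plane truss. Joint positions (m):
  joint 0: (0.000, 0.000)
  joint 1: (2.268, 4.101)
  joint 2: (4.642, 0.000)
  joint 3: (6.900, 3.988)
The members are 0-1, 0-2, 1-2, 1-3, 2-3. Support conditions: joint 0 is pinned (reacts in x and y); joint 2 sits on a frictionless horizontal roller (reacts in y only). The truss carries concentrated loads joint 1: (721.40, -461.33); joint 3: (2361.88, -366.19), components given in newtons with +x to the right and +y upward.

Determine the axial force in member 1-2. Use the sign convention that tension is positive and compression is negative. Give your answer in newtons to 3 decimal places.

N=4 nodes, M=5 members, R=3 reactions → 2N=8, M+R=8
member 0 (0-1): L=4.6864, (cx,cy)=(0.4840,0.8751)
member 1 (0-2): L=4.6420, (cx,cy)=(1.0000,0.0000)
member 2 (1-2): L=4.7386, (cx,cy)=(0.5010,-0.8655)
member 3 (1-3): L=4.6334, (cx,cy)=(0.9997,-0.0244)
member 4 (2-3): L=4.5829, (cx,cy)=(0.4927,0.8702)
solve A·x = −loads:
  F[0-1] = +2980.9883 N (tension)
  F[0-2] = +1640.6096 N (tension)
  F[1-2] = -3618.6842 N (compression)
  F[1-3] = +2534.9659 N (tension)
  F[2-3] = -349.7675 N (compression)
  Rx@0 = -3083.2800 N
  Ry@0 = -2608.6382 N
  Ry@2 = +3436.1582 N

-3618.684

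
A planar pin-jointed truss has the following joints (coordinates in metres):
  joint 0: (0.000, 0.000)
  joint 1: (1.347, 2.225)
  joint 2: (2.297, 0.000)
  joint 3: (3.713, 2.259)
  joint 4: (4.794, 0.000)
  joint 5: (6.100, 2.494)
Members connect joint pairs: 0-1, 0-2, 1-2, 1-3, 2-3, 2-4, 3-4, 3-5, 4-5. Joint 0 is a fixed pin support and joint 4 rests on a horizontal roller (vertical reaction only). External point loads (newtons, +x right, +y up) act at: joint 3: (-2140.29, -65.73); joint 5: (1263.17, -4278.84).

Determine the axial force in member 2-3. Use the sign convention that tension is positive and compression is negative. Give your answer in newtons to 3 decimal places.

N=6 nodes, M=9 members, R=3 reactions → 2N=12, M+R=12
member 0 (0-1): L=2.6010, (cx,cy)=(0.5179,0.8555)
member 1 (0-2): L=2.2970, (cx,cy)=(1.0000,0.0000)
member 2 (1-2): L=2.4193, (cx,cy)=(0.3927,-0.9197)
member 3 (1-3): L=2.3662, (cx,cy)=(0.9999,0.0144)
member 4 (2-3): L=2.6661, (cx,cy)=(0.5311,0.8473)
member 5 (2-4): L=2.4970, (cx,cy)=(1.0000,0.0000)
member 6 (3-4): L=2.5043, (cx,cy)=(0.4317,-0.9020)
member 7 (3-5): L=2.3985, (cx,cy)=(0.9952,0.0980)
member 8 (4-5): L=2.8153, (cx,cy)=(0.4639,0.8859)
solve A·x = −loads:
  F[0-1] = +934.5313 N (tension)
  F[0-2] = -1361.0989 N (compression)
  F[1-2] = -856.4490 N (compression)
  F[1-3] = +820.3670 N (tension)
  F[2-3] = +929.6068 N (tension)
  F[2-4] = -2191.1267 N (compression)
  F[3-4] = -555.9347 N (compression)
  F[3-5] = +3712.1277 N (tension)
  F[4-5] = -5240.5551 N (compression)
  Rx@0 = +877.1200 N
  Ry@0 = -799.4455 N
  Ry@4 = +5144.0155 N

929.607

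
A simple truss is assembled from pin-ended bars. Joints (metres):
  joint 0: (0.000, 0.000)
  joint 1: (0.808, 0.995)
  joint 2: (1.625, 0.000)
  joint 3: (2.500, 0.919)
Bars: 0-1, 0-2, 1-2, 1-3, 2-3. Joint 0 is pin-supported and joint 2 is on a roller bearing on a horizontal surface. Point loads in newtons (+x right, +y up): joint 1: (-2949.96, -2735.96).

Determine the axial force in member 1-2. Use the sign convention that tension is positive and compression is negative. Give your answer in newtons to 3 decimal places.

N=4 nodes, M=5 members, R=3 reactions → 2N=8, M+R=8
member 0 (0-1): L=1.2818, (cx,cy)=(0.6304,0.7763)
member 1 (0-2): L=1.6250, (cx,cy)=(1.0000,0.0000)
member 2 (1-2): L=1.2874, (cx,cy)=(0.6346,-0.7728)
member 3 (1-3): L=1.6937, (cx,cy)=(0.9990,-0.0449)
member 4 (2-3): L=1.2689, (cx,cy)=(0.6896,0.7242)
solve A·x = −loads:
  F[0-1] = -4098.8245 N (compression)
  F[0-2] = -366.1143 N (compression)
  F[1-2] = +576.9301 N (tension)
  F[1-3] = +0.0000 N (tension)
  F[2-3] = -0.0000 N (compression)
  Rx@0 = +2949.9600 N
  Ry@0 = +3181.8397 N
  Ry@2 = -445.8797 N

576.930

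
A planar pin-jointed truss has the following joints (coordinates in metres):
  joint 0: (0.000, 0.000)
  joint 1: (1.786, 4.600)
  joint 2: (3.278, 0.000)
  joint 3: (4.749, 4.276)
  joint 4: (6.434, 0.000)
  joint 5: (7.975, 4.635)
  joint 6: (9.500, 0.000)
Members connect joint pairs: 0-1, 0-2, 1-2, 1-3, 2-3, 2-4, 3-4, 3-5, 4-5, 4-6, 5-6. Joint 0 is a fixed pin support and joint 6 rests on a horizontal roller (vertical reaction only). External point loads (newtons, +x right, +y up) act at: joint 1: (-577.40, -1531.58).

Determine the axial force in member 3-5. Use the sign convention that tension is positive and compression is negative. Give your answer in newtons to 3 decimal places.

N=7 nodes, M=11 members, R=3 reactions → 2N=14, M+R=14
member 0 (0-1): L=4.9346, (cx,cy)=(0.3619,0.9322)
member 1 (0-2): L=3.2780, (cx,cy)=(1.0000,0.0000)
member 2 (1-2): L=4.8359, (cx,cy)=(0.3085,-0.9512)
member 3 (1-3): L=2.9807, (cx,cy)=(0.9941,-0.1087)
member 4 (2-3): L=4.5219, (cx,cy)=(0.3253,0.9456)
member 5 (2-4): L=3.1560, (cx,cy)=(1.0000,0.0000)
member 6 (3-4): L=4.5960, (cx,cy)=(0.3666,-0.9304)
member 7 (3-5): L=3.2459, (cx,cy)=(0.9939,0.1106)
member 8 (4-5): L=4.8845, (cx,cy)=(0.3155,0.9489)
member 9 (4-6): L=3.0660, (cx,cy)=(1.0000,0.0000)
member 10 (5-6): L=4.8794, (cx,cy)=(0.3125,-0.9499)
solve A·x = −loads:
  F[0-1] = -1634.0081 N (compression)
  F[0-2] = +14.0091 N (tension)
  F[1-2] = -7.4356 N (compression)
  F[1-3] = -11.7849 N (compression)
  F[2-3] = +7.4797 N (tension)
  F[2-4] = +9.2819 N (tension)
  F[3-4] = -9.6655 N (compression)
  F[3-5] = -5.7737 N (compression)
  F[4-5] = +9.4764 N (tension)
  F[4-6] = +2.7486 N (tension)
  F[5-6] = -8.7944 N (compression)
  Rx@0 = +577.4000 N
  Ry@0 = +1523.2261 N
  Ry@6 = +8.3539 N

-5.774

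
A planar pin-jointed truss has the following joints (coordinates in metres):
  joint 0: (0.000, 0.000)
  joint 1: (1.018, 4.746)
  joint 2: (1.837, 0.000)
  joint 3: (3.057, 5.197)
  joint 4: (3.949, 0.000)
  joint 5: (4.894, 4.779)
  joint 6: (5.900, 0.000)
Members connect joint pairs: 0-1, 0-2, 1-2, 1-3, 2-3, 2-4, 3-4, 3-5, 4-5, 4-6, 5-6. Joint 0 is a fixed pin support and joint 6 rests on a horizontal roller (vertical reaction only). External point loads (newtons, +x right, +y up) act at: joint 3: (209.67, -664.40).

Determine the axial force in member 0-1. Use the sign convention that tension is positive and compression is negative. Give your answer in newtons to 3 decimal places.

N=7 nodes, M=11 members, R=3 reactions → 2N=14, M+R=14
member 0 (0-1): L=4.8540, (cx,cy)=(0.2097,0.9778)
member 1 (0-2): L=1.8370, (cx,cy)=(1.0000,0.0000)
member 2 (1-2): L=4.8161, (cx,cy)=(0.1701,-0.9854)
member 3 (1-3): L=2.0883, (cx,cy)=(0.9764,0.2160)
member 4 (2-3): L=5.3383, (cx,cy)=(0.2285,0.9735)
member 5 (2-4): L=2.1120, (cx,cy)=(1.0000,0.0000)
member 6 (3-4): L=5.2730, (cx,cy)=(0.1692,-0.9856)
member 7 (3-5): L=1.8840, (cx,cy)=(0.9751,-0.2219)
member 8 (4-5): L=4.8715, (cx,cy)=(0.1940,0.9810)
member 9 (4-6): L=1.9510, (cx,cy)=(1.0000,0.0000)
member 10 (5-6): L=4.8837, (cx,cy)=(0.2060,-0.9786)
solve A·x = −loads:
  F[0-1] = -138.5446 N (compression)
  F[0-2] = +238.7264 N (tension)
  F[1-2] = +126.1294 N (tension)
  F[1-3] = -51.7258 N (compression)
  F[2-3] = -127.6712 N (compression)
  F[2-4] = +289.3528 N (tension)
  F[3-4] = -488.9642 N (compression)
  F[3-5] = -211.9198 N (compression)
  F[4-5] = +491.2486 N (tension)
  F[4-6] = +111.3434 N (tension)
  F[5-6] = -540.5287 N (compression)
  Rx@0 = -209.6700 N
  Ry@0 = +135.4634 N
  Ry@6 = +528.9366 N

-138.545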